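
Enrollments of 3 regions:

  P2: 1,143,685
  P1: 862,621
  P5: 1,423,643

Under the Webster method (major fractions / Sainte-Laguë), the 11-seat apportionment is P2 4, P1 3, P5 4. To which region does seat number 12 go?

Priority for the next seat is population ÷ (current seats + 0.5).
Priorities: P2 254152.222, P1 246463.143, P5 316365.111.
Highest priority: P5.

P5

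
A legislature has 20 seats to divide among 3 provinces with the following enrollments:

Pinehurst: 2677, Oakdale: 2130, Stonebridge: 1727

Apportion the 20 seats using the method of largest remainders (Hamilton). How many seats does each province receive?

Pinehurst=8, Oakdale=7, Stonebridge=5

Standard divisor: 6534 ÷ 20 ≈ 326.7.
Standard quotas: Pinehurst 8.194, Oakdale 6.520, Stonebridge 5.286.
Lower quotas: Pinehurst 8, Oakdale 6, Stonebridge 5 (sum 19, leaving 1 seat).
Remainders in descending order: Oakdale 0.520, Stonebridge 0.286, Pinehurst 0.194.
The surplus seat goes to Oakdale.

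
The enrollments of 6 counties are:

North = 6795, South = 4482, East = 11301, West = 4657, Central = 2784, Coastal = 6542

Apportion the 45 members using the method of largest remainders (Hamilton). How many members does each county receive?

Standard divisor: 36561 ÷ 45 ≈ 812.467.
Standard quotas: North 8.3634, South 5.5165, East 13.9095, West 5.7319, Central 3.4266, Coastal 8.0520.
Lower quotas: North 8, South 5, East 13, West 5, Central 3, Coastal 8 (sum 42, leaving 3 seats).
Remainders in descending order: East 0.9095, West 0.7319, South 0.5165, Central 0.4266, North 0.3634, Coastal 0.0520.
Largest remainders: East, West, South receive the extra seats.

North 8; South 6; East 14; West 6; Central 3; Coastal 8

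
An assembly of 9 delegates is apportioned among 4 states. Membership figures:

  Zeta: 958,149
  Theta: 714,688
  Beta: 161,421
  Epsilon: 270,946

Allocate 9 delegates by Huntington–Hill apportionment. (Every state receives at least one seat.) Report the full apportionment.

With divisor 245421: modified quotas Zeta 3.904, Theta 2.912, Beta 0.658, Epsilon 1.104.
Geometric-mean thresholds: Zeta √(3·4)=3.464, Theta √(2·3)=2.449, Beta (min 1), Epsilon √(1·2)=1.414.
Each quota rounded against its threshold gives Zeta 4, Theta 3, Beta 1, Epsilon 1 (total 9).

Zeta 4, Theta 3, Beta 1, Epsilon 1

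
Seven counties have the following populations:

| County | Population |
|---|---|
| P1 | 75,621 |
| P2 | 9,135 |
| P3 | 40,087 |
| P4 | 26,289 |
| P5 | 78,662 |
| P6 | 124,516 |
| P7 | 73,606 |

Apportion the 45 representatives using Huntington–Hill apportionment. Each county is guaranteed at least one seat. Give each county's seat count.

With divisor 9553: modified quotas P1 7.916, P2 0.956, P3 4.196, P4 2.752, P5 8.234, P6 13.034, P7 7.705.
Geometric-mean thresholds: P1 √(7·8)=7.483, P2 (min 1), P3 √(4·5)=4.472, P4 √(2·3)=2.449, P5 √(8·9)=8.485, P6 √(13·14)=13.491, P7 √(7·8)=7.483.
Each quota rounded against its threshold gives P1 8, P2 1, P3 4, P4 3, P5 8, P6 13, P7 8 (total 45).

P1 8, P2 1, P3 4, P4 3, P5 8, P6 13, P7 8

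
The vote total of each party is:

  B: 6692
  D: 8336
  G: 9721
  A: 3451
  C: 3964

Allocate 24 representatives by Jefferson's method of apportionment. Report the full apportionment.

Standard divisor 32164/24 ≈ 1340.167; standard quotas: B 4.993, D 6.220, G 7.254, A 2.575, C 2.958.
Rounding down gives 4, 6, 7, 2, 2 = 21 seats, so the divisor must be adjusted.
With modified divisor 1200: modified quotas B 5.577, D 6.947, G 8.101, A 2.876, C 3.303.
Rounding down: B 5, D 6, G 8, A 2, C 3 (total 24).

B: 5, D: 6, G: 8, A: 2, C: 3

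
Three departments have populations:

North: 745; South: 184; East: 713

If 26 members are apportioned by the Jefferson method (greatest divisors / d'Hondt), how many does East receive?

11

Standard divisor 1642/26 ≈ 63.154; standard quotas: North 11.797, South 2.914, East 11.290.
Rounding down gives 11, 2, 11 = 24 seats, so the divisor must be adjusted.
With modified divisor 60: modified quotas North 12.417, South 3.067, East 11.883.
Rounding down: North 12, South 3, East 11 (total 26).
East receives 11.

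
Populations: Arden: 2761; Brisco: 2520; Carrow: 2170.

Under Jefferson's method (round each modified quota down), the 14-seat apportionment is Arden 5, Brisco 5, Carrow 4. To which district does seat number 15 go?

Arden

Priority for the next seat is population ÷ (current seats + 1).
Priorities: Arden 460.167, Brisco 420.000, Carrow 434.000.
Highest priority: Arden.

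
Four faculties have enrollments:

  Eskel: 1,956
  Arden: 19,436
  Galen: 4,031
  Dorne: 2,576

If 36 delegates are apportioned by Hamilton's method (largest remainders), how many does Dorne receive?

3

Standard divisor: 27999 ÷ 36 ≈ 777.75.
Standard quotas: Eskel 2.5149, Arden 24.9900, Galen 5.1829, Dorne 3.3121.
Lower quotas: Eskel 2, Arden 24, Galen 5, Dorne 3 (sum 34, leaving 2 seats).
Remainders in descending order: Arden 0.9900, Eskel 0.5149, Dorne 0.3121, Galen 0.1829.
Largest remainders: Arden, Eskel receive the extra seats.
Dorne receives 3.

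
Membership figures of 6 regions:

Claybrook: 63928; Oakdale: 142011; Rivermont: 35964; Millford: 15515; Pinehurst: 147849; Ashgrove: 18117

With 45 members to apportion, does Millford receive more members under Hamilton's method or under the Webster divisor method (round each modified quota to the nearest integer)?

Hamilton: Claybrook 7, Oakdale 15, Rivermont 4, Millford 1, Pinehurst 16, Ashgrove 2.
Webster: Claybrook 7, Oakdale 15, Rivermont 4, Millford 2, Pinehurst 15, Ashgrove 2.
Millford gets 1 under Hamilton and 2 under Webster.

Webster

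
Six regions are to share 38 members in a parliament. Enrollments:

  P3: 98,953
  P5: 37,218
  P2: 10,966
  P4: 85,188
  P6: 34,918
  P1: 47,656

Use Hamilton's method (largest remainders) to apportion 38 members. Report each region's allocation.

P3 12, P5 5, P2 1, P4 10, P6 4, P1 6

The standard divisor is 314899/38 ≈ 8286.816.
Standard quotas: P3 11.9410, P5 4.4912, P2 1.3233, P4 10.2799, P6 4.2137, P1 5.7508.
Lower quotas: P3 11, P5 4, P2 1, P4 10, P6 4, P1 5 (sum 35, leaving 3 seats).
Remainders in descending order: P3 0.9410, P1 0.7508, P5 0.4912, P2 0.3233, P4 0.2799, P6 0.2137.
The surplus seats go to P3, P1, P5.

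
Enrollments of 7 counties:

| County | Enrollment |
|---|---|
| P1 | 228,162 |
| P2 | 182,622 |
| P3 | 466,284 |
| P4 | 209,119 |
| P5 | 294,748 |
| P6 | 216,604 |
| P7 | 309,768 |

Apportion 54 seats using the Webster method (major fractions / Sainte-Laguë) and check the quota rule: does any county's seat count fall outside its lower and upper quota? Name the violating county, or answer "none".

Standard quotas: P1 6.460, P2 5.170, P3 13.202, P4 5.921, P5 8.345, P6 6.133, P7 8.770.
Webster allocation: P1 7, P2 5, P3 13, P4 6, P5 8, P6 6, P7 9.
Every allocation lies between the lower and upper quota.

none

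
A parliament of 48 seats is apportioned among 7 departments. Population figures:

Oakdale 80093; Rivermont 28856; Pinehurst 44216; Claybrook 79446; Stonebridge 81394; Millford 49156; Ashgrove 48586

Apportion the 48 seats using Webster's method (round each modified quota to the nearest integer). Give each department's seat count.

Standard divisor 411747/48 ≈ 8578.062; standard quotas: Oakdale 9.337, Rivermont 3.364, Pinehurst 5.155, Claybrook 9.262, Stonebridge 9.489, Millford 5.730, Ashgrove 5.664.
Rounding to the nearest integer gives 9, 3, 5, 9, 9, 6, 6 = 47 seats, so the divisor must be adjusted.
With modified divisor 8500: modified quotas Oakdale 9.423, Rivermont 3.395, Pinehurst 5.202, Claybrook 9.347, Stonebridge 9.576, Millford 5.783, Ashgrove 5.716.
Rounding to the nearest integer: Oakdale 9, Rivermont 3, Pinehurst 5, Claybrook 9, Stonebridge 10, Millford 6, Ashgrove 6 (total 48).

Oakdale=9, Rivermont=3, Pinehurst=5, Claybrook=9, Stonebridge=10, Millford=6, Ashgrove=6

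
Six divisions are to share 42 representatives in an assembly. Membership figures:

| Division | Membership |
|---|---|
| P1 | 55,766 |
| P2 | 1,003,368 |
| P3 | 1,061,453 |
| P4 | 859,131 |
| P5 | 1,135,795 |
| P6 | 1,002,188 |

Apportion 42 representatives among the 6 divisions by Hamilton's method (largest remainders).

P1: 1, P2: 8, P3: 9, P4: 7, P5: 9, P6: 8

Total 5117701; standard divisor 5117701/42 ≈ 121850.024.
Standard quotas: P1 0.4577, P2 8.2345, P3 8.7111, P4 7.0507, P5 9.3213, P6 8.2248.
Lower quotas: P1 0, P2 8, P3 8, P4 7, P5 9, P6 8 (sum 40, leaving 2 seats).
Remainders in descending order: P3 0.7111, P1 0.4577, P5 0.3213, P2 0.2345, P6 0.2248, P4 0.0507.
Largest remainders: P3, P1 receive the extra seats.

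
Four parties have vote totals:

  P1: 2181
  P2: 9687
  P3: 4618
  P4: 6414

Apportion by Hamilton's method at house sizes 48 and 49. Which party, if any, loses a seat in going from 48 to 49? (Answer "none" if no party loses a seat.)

At 48 seats: P1 5, P2 20, P3 10, P4 13.
At 49 seats: P1 4, P2 21, P3 10, P4 14.
P1 drops from 5 to 4.

P1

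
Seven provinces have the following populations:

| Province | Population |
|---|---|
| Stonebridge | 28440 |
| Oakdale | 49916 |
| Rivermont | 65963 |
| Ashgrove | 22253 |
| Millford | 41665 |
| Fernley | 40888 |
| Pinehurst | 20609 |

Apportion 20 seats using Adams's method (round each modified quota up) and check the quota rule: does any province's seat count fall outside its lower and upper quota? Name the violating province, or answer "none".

none

Standard quotas: Stonebridge 2.109, Oakdale 3.701, Rivermont 4.891, Ashgrove 1.650, Millford 3.089, Fernley 3.032, Pinehurst 1.528.
Adams allocation: Stonebridge 2, Oakdale 4, Rivermont 4, Ashgrove 2, Millford 3, Fernley 3, Pinehurst 2.
Every allocation lies between the lower and upper quota.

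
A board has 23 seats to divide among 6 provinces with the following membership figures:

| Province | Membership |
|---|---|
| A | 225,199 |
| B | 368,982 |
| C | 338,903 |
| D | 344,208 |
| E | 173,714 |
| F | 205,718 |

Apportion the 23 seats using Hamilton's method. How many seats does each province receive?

A: 3, B: 5, C: 5, D: 5, E: 2, F: 3

Total 1656724; standard divisor 1656724/23 ≈ 72031.478.
Standard quotas: A 3.1264, B 5.1225, C 4.7049, D 4.7786, E 2.4116, F 2.8559.
Lower quotas: A 3, B 5, C 4, D 4, E 2, F 2 (sum 20, leaving 3 seats).
Remainders in descending order: F 0.8559, D 0.7786, C 0.7049, E 0.4116, A 0.1264, B 0.1225.
The surplus seats go to F, D, C.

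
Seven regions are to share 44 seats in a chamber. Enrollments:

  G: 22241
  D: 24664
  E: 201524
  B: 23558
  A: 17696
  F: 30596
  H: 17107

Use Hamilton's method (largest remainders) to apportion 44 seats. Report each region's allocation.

G 3, D 3, E 26, B 3, A 3, F 4, H 2

Total 337386; standard divisor 337386/44 ≈ 7667.864.
Standard quotas: G 2.9005, D 3.2165, E 26.2816, B 3.0723, A 2.3078, F 3.9902, H 2.2310.
Lower quotas: G 2, D 3, E 26, B 3, A 2, F 3, H 2 (sum 41, leaving 3 seats).
Remainders in descending order: F 0.9902, G 0.9005, A 0.3078, E 0.2816, H 0.2310, D 0.2165, B 0.0723.
Largest remainders: F, G, A receive the extra seats.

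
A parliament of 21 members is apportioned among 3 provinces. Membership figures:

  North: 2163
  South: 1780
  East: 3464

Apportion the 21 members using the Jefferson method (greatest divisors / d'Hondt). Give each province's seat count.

Standard divisor 7407/21 ≈ 352.714; standard quotas: North 6.132, South 5.047, East 9.821.
Rounding down gives 6, 5, 9 = 20 seats, so the divisor must be adjusted.
With modified divisor 330: modified quotas North 6.555, South 5.394, East 10.497.
Rounding down: North 6, South 5, East 10 (total 21).

North: 6; South: 5; East: 10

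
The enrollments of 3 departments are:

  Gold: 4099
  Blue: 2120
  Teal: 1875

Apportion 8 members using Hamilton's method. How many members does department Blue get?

2

Total 8094; standard divisor 8094/8 ≈ 1011.75.
Standard quotas: Gold 4.051, Blue 2.095, Teal 1.853.
Lower quotas: Gold 4, Blue 2, Teal 1 (sum 7, leaving 1 seat).
Remainders in descending order: Teal 0.853, Blue 0.095, Gold 0.051.
Largest remainder: Teal receives the extra seat.
Blue receives 2.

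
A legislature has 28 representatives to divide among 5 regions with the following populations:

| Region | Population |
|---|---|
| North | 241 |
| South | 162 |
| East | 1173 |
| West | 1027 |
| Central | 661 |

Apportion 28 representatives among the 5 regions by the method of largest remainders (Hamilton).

North: 2, South: 1, East: 10, West: 9, Central: 6

The standard divisor is 3264/28 ≈ 116.571.
Standard quotas: North 2.067, South 1.390, East 10.062, West 8.810, Central 5.670.
Lower quotas: North 2, South 1, East 10, West 8, Central 5 (sum 26, leaving 2 seats).
Remainders in descending order: West 0.810, Central 0.670, South 0.390, North 0.067, East 0.062.
The surplus seats go to West, Central.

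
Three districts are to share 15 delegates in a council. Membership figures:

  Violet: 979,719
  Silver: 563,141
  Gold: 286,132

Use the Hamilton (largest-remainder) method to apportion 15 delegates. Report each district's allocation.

The standard divisor is 1828992/15 ≈ 121932.8.
Standard quotas: Violet 8.0349, Silver 4.6185, Gold 2.3466.
Lower quotas: Violet 8, Silver 4, Gold 2 (sum 14, leaving 1 seat).
Remainders in descending order: Silver 0.6185, Gold 0.3466, Violet 0.0349.
Largest remainder: Silver receives the extra seat.

Violet: 8, Silver: 5, Gold: 2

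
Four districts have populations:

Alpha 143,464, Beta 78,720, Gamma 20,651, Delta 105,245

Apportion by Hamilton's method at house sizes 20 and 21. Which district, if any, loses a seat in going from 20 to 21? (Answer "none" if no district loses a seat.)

none

At 20 seats: Alpha 8, Beta 5, Gamma 1, Delta 6.
At 21 seats: Alpha 9, Beta 5, Gamma 1, Delta 6.
No district's allocation decreased.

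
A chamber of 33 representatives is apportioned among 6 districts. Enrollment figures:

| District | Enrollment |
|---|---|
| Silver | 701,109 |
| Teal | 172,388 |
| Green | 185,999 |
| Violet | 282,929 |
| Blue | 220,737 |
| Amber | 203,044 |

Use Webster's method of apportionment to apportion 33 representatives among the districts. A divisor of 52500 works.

Silver 13, Teal 3, Green 4, Violet 5, Blue 4, Amber 4

With modified divisor 52500: modified quotas Silver 13.354, Teal 3.284, Green 3.543, Violet 5.389, Blue 4.205, Amber 3.868.
Rounding to the nearest integer: Silver 13, Teal 3, Green 4, Violet 5, Blue 4, Amber 4 (total 33).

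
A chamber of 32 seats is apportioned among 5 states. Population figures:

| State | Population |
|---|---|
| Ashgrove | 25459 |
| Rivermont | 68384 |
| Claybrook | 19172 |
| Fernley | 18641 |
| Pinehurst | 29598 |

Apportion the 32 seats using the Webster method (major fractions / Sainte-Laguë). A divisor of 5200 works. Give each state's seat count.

Ashgrove: 5, Rivermont: 13, Claybrook: 4, Fernley: 4, Pinehurst: 6

With modified divisor 5200: modified quotas Ashgrove 4.896, Rivermont 13.151, Claybrook 3.687, Fernley 3.585, Pinehurst 5.692.
Rounding to the nearest integer: Ashgrove 5, Rivermont 13, Claybrook 4, Fernley 4, Pinehurst 6 (total 32).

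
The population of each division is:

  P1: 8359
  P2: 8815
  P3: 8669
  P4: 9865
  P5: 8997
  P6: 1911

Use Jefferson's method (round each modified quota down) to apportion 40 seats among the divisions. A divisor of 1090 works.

With modified divisor 1090: modified quotas P1 7.669, P2 8.087, P3 7.953, P4 9.050, P5 8.254, P6 1.753.
Rounding down: P1 7, P2 8, P3 7, P4 9, P5 8, P6 1 (total 40).

P1 7, P2 8, P3 7, P4 9, P5 8, P6 1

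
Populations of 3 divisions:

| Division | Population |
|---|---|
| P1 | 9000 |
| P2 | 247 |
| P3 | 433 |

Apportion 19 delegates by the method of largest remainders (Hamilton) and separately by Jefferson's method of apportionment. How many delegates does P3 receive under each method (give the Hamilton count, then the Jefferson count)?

Hamilton: P1 18, P2 0, P3 1.
Jefferson: P1 19, P2 0, P3 0.
P3 gets 1 under Hamilton and 0 under Jefferson.

1 and 0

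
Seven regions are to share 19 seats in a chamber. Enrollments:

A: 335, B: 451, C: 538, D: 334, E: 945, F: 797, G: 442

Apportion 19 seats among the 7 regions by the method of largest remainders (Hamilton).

A=2, B=2, C=3, D=1, E=5, F=4, G=2

The standard divisor is 3842/19 ≈ 202.211.
Standard quotas: A 1.657, B 2.230, C 2.661, D 1.652, E 4.673, F 3.941, G 2.186.
Lower quotas: A 1, B 2, C 2, D 1, E 4, F 3, G 2 (sum 15, leaving 4 seats).
Remainders in descending order: F 0.941, E 0.673, C 0.661, A 0.657, D 0.652, B 0.230, G 0.186.
Largest remainders: F, E, C, A receive the extra seats.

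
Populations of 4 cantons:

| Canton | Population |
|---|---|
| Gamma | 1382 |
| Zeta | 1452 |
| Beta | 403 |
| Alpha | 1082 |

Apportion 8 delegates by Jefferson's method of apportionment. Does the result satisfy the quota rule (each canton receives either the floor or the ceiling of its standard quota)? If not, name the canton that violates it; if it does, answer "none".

Standard quotas: Gamma 2.560, Zeta 2.690, Beta 0.746, Alpha 2.004.
Jefferson allocation: Gamma 3, Zeta 3, Beta 0, Alpha 2.
Every allocation lies between the lower and upper quota.

none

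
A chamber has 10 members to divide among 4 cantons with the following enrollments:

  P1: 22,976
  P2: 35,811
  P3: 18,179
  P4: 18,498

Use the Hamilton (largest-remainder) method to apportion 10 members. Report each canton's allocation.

Standard divisor: 95464 ÷ 10 ≈ 9546.4.
Standard quotas: P1 2.4068, P2 3.7513, P3 1.9043, P4 1.9377.
Lower quotas: P1 2, P2 3, P3 1, P4 1 (sum 7, leaving 3 seats).
Remainders in descending order: P4 0.9377, P3 0.9043, P2 0.7513, P1 0.4068.
Largest remainders: P4, P3, P2 receive the extra seats.

P1: 2; P2: 4; P3: 2; P4: 2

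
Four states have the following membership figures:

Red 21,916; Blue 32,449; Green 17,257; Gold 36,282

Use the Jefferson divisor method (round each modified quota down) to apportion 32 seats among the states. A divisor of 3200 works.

With modified divisor 3200: modified quotas Red 6.849, Blue 10.140, Green 5.393, Gold 11.338.
Rounding down: Red 6, Blue 10, Green 5, Gold 11 (total 32).

Red 6; Blue 10; Green 5; Gold 11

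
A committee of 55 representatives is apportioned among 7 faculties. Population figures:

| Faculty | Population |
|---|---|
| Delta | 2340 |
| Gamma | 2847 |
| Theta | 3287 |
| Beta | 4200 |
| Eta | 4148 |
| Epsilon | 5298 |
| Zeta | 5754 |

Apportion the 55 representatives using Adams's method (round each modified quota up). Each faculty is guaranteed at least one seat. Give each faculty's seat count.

Standard divisor 27874/55 ≈ 506.8; standard quotas: Delta 4.617, Gamma 5.618, Theta 6.486, Beta 8.287, Eta 8.185, Epsilon 10.454, Zeta 11.354.
Rounding up gives 5, 6, 7, 9, 9, 11, 12 = 59 seats, so the divisor must be adjusted.
With modified divisor 540: modified quotas Delta 4.333, Gamma 5.272, Theta 6.087, Beta 7.778, Eta 7.681, Epsilon 9.811, Zeta 10.656.
Rounding up: Delta 5, Gamma 6, Theta 7, Beta 8, Eta 8, Epsilon 10, Zeta 11 (total 55).

Delta=5, Gamma=6, Theta=7, Beta=8, Eta=8, Epsilon=10, Zeta=11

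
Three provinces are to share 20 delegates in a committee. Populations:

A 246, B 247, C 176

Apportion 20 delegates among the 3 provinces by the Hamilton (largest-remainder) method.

A: 7, B: 8, C: 5

Standard divisor: 669 ÷ 20 ≈ 33.45.
Standard quotas: A 7.354, B 7.384, C 5.262.
Lower quotas: A 7, B 7, C 5 (sum 19, leaving 1 seat).
Remainders in descending order: B 0.384, A 0.354, C 0.262.
Largest remainder: B receives the extra seat.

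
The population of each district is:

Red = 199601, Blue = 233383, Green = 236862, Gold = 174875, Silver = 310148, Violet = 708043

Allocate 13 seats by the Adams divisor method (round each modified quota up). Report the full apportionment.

Standard divisor 1862912/13 ≈ 143300.923; standard quotas: Red 1.393, Blue 1.629, Green 1.653, Gold 1.220, Silver 2.164, Violet 4.941.
Rounding up gives 2, 2, 2, 2, 3, 5 = 16 seats, so the divisor must be adjusted.
With modified divisor 188300: modified quotas Red 1.060, Blue 1.239, Green 1.258, Gold 0.929, Silver 1.647, Violet 3.760.
Rounding up: Red 2, Blue 2, Green 2, Gold 1, Silver 2, Violet 4 (total 13).

Red 2, Blue 2, Green 2, Gold 1, Silver 2, Violet 4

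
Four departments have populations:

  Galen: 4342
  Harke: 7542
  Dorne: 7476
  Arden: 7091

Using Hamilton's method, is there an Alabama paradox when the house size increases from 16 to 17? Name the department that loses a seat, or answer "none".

none

At 16 seats: Galen 3, Harke 5, Dorne 4, Arden 4.
At 17 seats: Galen 3, Harke 5, Dorne 5, Arden 4.
No department's allocation decreased.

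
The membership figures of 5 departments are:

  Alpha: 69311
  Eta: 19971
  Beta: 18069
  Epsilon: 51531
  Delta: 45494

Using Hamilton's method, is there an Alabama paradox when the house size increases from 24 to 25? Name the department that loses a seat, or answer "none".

Eta

At 24 seats: Alpha 8, Eta 3, Beta 2, Epsilon 6, Delta 5.
At 25 seats: Alpha 9, Eta 2, Beta 2, Epsilon 6, Delta 6.
Eta drops from 3 to 2.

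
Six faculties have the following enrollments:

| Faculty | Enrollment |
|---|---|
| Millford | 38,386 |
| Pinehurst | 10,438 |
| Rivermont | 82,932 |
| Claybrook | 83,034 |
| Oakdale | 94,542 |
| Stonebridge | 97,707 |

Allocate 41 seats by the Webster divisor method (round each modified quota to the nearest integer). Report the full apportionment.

Standard divisor 407039/41 ≈ 9927.78; standard quotas: Millford 3.867, Pinehurst 1.051, Rivermont 8.354, Claybrook 8.364, Oakdale 9.523, Stonebridge 9.842.
Rounding to the nearest integer gives Millford 4, Pinehurst 1, Rivermont 8, Claybrook 8, Oakdale 10, Stonebridge 10 — total 41, matching the house size, so no adjustment is needed.

Millford 4; Pinehurst 1; Rivermont 8; Claybrook 8; Oakdale 10; Stonebridge 10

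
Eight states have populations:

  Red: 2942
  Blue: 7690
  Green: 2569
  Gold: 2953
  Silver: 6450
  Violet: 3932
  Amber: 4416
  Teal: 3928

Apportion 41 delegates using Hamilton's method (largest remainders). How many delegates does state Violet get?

5

Total 34880; standard divisor 34880/41 ≈ 850.732.
Standard quotas: Red 3.4582, Blue 9.0393, Green 3.0198, Gold 3.4711, Silver 7.5817, Violet 4.6219, Amber 5.1908, Teal 4.6172.
Lower quotas: Red 3, Blue 9, Green 3, Gold 3, Silver 7, Violet 4, Amber 5, Teal 4 (sum 38, leaving 3 seats).
Remainders in descending order: Violet 0.6219, Teal 0.6172, Silver 0.5817, Gold 0.4711, Red 0.4582, Amber 0.1908, Blue 0.0393, Green 0.0198.
The surplus seats go to Violet, Teal, Silver.
Violet receives 5.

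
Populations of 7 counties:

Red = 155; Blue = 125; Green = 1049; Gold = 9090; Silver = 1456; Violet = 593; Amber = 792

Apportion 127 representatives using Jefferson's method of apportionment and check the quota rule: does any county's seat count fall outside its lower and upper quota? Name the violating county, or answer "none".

Gold

Standard quotas: Red 1.485, Blue 1.197, Green 10.047, Gold 87.061, Silver 13.945, Violet 5.680, Amber 7.586.
Jefferson allocation: Red 1, Blue 1, Green 10, Gold 89, Silver 14, Violet 5, Amber 7.
Gold has quota 87.061 (lower 87, upper 88) but receives 89 — outside the quota interval.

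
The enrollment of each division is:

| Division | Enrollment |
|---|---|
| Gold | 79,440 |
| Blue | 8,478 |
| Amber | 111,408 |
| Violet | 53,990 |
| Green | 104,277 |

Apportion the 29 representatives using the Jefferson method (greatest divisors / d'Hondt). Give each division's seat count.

Standard divisor 357593/29 ≈ 12330.793; standard quotas: Gold 6.442, Blue 0.688, Amber 9.035, Violet 4.378, Green 8.457.
Rounding down gives 6, 0, 9, 4, 8 = 27 seats, so the divisor must be adjusted.
With modified divisor 11200: modified quotas Gold 7.093, Blue 0.757, Amber 9.947, Violet 4.821, Green 9.310.
Rounding down: Gold 7, Blue 0, Amber 9, Violet 4, Green 9 (total 29).

Gold=7, Blue=0, Amber=9, Violet=4, Green=9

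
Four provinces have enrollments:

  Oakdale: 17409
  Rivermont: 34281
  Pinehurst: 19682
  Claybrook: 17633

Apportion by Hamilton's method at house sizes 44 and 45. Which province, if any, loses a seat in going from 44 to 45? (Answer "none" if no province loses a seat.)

none

At 44 seats: Oakdale 8, Rivermont 17, Pinehurst 10, Claybrook 9.
At 45 seats: Oakdale 9, Rivermont 17, Pinehurst 10, Claybrook 9.
No province's allocation decreased.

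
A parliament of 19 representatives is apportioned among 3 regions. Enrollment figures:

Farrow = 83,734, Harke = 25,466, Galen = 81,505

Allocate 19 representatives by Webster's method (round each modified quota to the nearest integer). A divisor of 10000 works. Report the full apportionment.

Farrow 8; Harke 3; Galen 8

With modified divisor 10000: modified quotas Farrow 8.373, Harke 2.547, Galen 8.150.
Rounding to the nearest integer: Farrow 8, Harke 3, Galen 8 (total 19).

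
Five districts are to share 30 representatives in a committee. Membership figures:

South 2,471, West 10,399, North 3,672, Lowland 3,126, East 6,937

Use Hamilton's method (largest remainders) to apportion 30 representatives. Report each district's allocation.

The standard divisor is 26605/30 ≈ 886.833.
Standard quotas: South 2.7863, West 11.7260, North 4.1406, Lowland 3.5249, East 7.8222.
Lower quotas: South 2, West 11, North 4, Lowland 3, East 7 (sum 27, leaving 3 seats).
Remainders in descending order: East 0.8222, South 0.7863, West 0.7260, Lowland 0.5249, North 0.1406.
Largest remainders: East, South, West receive the extra seats.

South=3, West=12, North=4, Lowland=3, East=8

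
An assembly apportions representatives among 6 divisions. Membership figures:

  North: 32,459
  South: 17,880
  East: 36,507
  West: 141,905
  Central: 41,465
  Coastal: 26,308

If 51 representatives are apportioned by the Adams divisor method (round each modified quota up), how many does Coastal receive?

5

Standard divisor 296524/51 ≈ 5814.196; standard quotas: North 5.583, South 3.075, East 6.279, West 24.407, Central 7.132, Coastal 4.525.
Rounding up gives 6, 4, 7, 25, 8, 5 = 55 seats, so the divisor must be adjusted.
With modified divisor 6130: modified quotas North 5.295, South 2.917, East 5.955, West 23.149, Central 6.764, Coastal 4.292.
Rounding up: North 6, South 3, East 6, West 24, Central 7, Coastal 5 (total 51).
Coastal receives 5.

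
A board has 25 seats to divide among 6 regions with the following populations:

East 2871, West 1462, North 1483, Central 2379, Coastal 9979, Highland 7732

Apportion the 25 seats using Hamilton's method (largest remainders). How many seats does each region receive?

The standard divisor is 25906/25 ≈ 1036.24.
Standard quotas: East 2.7706, West 1.4109, North 1.4311, Central 2.2958, Coastal 9.6300, Highland 7.4616.
Lower quotas: East 2, West 1, North 1, Central 2, Coastal 9, Highland 7 (sum 22, leaving 3 seats).
Remainders in descending order: East 0.7706, Coastal 0.6300, Highland 0.4616, North 0.4311, West 0.4109, Central 0.2958.
The surplus seats go to East, Coastal, Highland.

East 3, West 1, North 1, Central 2, Coastal 10, Highland 8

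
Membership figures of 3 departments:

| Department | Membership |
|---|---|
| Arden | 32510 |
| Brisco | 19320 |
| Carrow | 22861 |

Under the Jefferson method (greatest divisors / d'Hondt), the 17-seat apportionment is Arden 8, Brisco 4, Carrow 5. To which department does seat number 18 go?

Brisco

Priority for the next seat is population ÷ (current seats + 1).
Priorities: Arden 3612.222, Brisco 3864.000, Carrow 3810.167.
Highest priority: Brisco.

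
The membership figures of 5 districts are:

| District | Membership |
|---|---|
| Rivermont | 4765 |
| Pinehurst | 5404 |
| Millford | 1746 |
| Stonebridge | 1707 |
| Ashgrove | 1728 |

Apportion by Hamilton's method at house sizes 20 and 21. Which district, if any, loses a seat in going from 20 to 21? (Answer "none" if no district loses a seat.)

At 20 seats: Rivermont 6, Pinehurst 7, Millford 3, Stonebridge 2, Ashgrove 2.
At 21 seats: Rivermont 7, Pinehurst 8, Millford 2, Stonebridge 2, Ashgrove 2.
Millford drops from 3 to 2.

Millford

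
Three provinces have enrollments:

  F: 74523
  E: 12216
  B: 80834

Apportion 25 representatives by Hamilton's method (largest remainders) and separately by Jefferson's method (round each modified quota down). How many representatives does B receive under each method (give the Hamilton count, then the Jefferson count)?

Hamilton: F 11, E 2, B 12.
Jefferson: F 11, E 1, B 13.
B gets 12 under Hamilton and 13 under Jefferson.

12 and 13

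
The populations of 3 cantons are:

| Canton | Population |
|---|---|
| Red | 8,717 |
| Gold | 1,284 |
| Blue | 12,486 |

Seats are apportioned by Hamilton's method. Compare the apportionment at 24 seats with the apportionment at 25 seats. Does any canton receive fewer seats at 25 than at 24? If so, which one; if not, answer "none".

At 24 seats: Red 9, Gold 2, Blue 13.
At 25 seats: Red 10, Gold 1, Blue 14.
Gold drops from 2 to 1.

Gold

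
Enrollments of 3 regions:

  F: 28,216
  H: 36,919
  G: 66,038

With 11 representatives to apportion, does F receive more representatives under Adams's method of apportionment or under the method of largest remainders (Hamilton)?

Adams

Adams: F 3, H 3, G 5.
Hamilton: F 2, H 3, G 6.
F gets 3 under Adams and 2 under Hamilton.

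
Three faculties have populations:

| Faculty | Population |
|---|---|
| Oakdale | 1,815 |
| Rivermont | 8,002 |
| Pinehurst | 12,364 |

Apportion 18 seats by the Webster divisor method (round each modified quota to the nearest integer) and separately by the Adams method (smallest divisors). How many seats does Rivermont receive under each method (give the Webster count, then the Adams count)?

Webster: Oakdale 1, Rivermont 7, Pinehurst 10.
Adams: Oakdale 2, Rivermont 6, Pinehurst 10.
Rivermont gets 7 under Webster and 6 under Adams.

7 and 6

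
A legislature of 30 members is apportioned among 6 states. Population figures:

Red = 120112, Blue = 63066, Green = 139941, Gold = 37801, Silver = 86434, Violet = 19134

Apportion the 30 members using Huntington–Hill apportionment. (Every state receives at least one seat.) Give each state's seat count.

Red 8; Blue 4; Green 9; Gold 2; Silver 6; Violet 1

With divisor 15606: modified quotas Red 7.697, Blue 4.041, Green 8.967, Gold 2.422, Silver 5.539, Violet 1.226.
Geometric-mean thresholds: Red √(7·8)=7.483, Blue √(4·5)=4.472, Green √(8·9)=8.485, Gold √(2·3)=2.449, Silver √(5·6)=5.477, Violet √(1·2)=1.414.
Each quota rounded against its threshold gives Red 8, Blue 4, Green 9, Gold 2, Silver 6, Violet 1 (total 30).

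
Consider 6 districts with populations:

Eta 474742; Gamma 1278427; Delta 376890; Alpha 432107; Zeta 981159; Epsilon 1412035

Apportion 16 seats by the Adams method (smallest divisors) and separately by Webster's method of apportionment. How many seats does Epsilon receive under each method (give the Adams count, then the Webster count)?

4 and 5

Adams: Eta 2, Gamma 4, Delta 1, Alpha 2, Zeta 3, Epsilon 4.
Webster: Eta 2, Gamma 4, Delta 1, Alpha 1, Zeta 3, Epsilon 5.
Epsilon gets 4 under Adams and 5 under Webster.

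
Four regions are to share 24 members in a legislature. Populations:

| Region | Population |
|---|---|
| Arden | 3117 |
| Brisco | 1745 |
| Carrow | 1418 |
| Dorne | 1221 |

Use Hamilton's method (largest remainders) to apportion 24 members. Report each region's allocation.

Total 7501; standard divisor 7501/24 ≈ 312.542.
Standard quotas: Arden 9.973, Brisco 5.583, Carrow 4.537, Dorne 3.907.
Lower quotas: Arden 9, Brisco 5, Carrow 4, Dorne 3 (sum 21, leaving 3 seats).
Remainders in descending order: Arden 0.973, Dorne 0.907, Brisco 0.583, Carrow 0.537.
Largest remainders: Arden, Dorne, Brisco receive the extra seats.

Arden 10, Brisco 6, Carrow 4, Dorne 4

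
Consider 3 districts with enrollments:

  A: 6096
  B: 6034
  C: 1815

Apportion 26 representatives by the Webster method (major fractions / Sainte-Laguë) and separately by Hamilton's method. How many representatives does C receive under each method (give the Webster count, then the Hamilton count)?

3 and 4

Webster: A 12, B 11, C 3.
Hamilton: A 11, B 11, C 4.
C gets 3 under Webster and 4 under Hamilton.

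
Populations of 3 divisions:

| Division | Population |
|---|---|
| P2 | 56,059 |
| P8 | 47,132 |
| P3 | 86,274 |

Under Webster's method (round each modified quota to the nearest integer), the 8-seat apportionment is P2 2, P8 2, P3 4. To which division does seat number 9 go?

Priority for the next seat is population ÷ (current seats + 0.5).
Priorities: P2 22423.600, P8 18852.800, P3 19172.000.
Highest priority: P2.

P2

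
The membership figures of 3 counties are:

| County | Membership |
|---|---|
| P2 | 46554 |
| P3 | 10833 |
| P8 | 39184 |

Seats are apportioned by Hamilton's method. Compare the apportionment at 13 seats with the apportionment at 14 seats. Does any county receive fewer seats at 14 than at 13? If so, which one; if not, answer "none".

At 13 seats: P2 6, P3 2, P8 5.
At 14 seats: P2 7, P3 1, P8 6.
P3 drops from 2 to 1.

P3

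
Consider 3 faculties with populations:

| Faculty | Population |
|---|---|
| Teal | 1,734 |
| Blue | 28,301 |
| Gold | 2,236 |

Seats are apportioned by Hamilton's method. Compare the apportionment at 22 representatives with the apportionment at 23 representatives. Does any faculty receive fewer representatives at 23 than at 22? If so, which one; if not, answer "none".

none

At 22 seats: Teal 1, Blue 19, Gold 2.
At 23 seats: Teal 1, Blue 20, Gold 2.
No faculty's allocation decreased.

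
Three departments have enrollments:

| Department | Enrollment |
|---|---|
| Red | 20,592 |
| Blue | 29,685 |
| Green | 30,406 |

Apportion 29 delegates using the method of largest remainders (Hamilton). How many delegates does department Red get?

Standard divisor: 80683 ÷ 29 ≈ 2782.172.
Standard quotas: Red 7.4014, Blue 10.6697, Green 10.9289.
Lower quotas: Red 7, Blue 10, Green 10 (sum 27, leaving 2 seats).
Remainders in descending order: Green 0.9289, Blue 0.6697, Red 0.4014.
The surplus seats go to Green, Blue.
Red receives 7.

7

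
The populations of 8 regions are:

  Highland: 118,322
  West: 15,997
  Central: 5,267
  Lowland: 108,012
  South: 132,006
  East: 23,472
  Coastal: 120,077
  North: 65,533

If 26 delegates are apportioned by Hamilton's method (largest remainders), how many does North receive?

3

Standard divisor: 588686 ÷ 26 ≈ 22641.769.
Standard quotas: Highland 5.2258, West 0.7065, Central 0.2326, Lowland 4.7705, South 5.8302, East 1.0367, Coastal 5.3033, North 2.8943.
Lower quotas: Highland 5, West 0, Central 0, Lowland 4, South 5, East 1, Coastal 5, North 2 (sum 22, leaving 4 seats).
Remainders in descending order: North 0.8943, South 0.8302, Lowland 0.7705, West 0.7065, Coastal 0.3033, Central 0.2326, Highland 0.2258, East 0.0367.
The surplus seats go to North, South, Lowland, West.
North receives 3.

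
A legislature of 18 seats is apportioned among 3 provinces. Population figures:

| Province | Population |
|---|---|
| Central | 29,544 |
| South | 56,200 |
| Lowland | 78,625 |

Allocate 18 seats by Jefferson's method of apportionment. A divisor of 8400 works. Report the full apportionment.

Central=3, South=6, Lowland=9

With modified divisor 8400: modified quotas Central 3.517, South 6.690, Lowland 9.360.
Rounding down: Central 3, South 6, Lowland 9 (total 18).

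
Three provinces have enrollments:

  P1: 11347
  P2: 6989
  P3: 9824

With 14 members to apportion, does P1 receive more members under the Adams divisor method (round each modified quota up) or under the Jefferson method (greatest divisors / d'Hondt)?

Adams: P1 5, P2 4, P3 5.
Jefferson: P1 6, P2 3, P3 5.
P1 gets 5 under Adams and 6 under Jefferson.

Jefferson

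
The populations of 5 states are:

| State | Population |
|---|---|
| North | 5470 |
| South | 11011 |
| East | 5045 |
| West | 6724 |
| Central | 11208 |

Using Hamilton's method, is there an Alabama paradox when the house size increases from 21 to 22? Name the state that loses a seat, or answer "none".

At 21 seats: North 3, South 6, East 3, West 3, Central 6.
At 22 seats: North 3, South 6, East 3, West 4, Central 6.
No state's allocation decreased.

none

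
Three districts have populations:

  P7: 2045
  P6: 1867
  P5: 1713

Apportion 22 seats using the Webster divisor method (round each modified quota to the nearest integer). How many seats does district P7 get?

8

Standard divisor 5625/22 ≈ 255.682; standard quotas: P7 7.998, P6 7.302, P5 6.700.
Rounding to the nearest integer gives P7 8, P6 7, P5 7 — total 22, matching the house size, so no adjustment is needed.
P7 receives 8.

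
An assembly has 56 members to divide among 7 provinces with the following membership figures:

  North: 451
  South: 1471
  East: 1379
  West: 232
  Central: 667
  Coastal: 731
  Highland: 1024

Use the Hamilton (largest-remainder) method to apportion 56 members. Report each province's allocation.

North 4; South 14; East 13; West 2; Central 6; Coastal 7; Highland 10

Standard divisor: 5955 ÷ 56 ≈ 106.339.
Standard quotas: North 4.241, South 13.833, East 12.968, West 2.182, Central 6.272, Coastal 6.874, Highland 9.630.
Lower quotas: North 4, South 13, East 12, West 2, Central 6, Coastal 6, Highland 9 (sum 52, leaving 4 seats).
Remainders in descending order: East 0.968, Coastal 0.874, South 0.833, Highland 0.630, Central 0.272, North 0.241, West 0.182.
Largest remainders: East, Coastal, South, Highland receive the extra seats.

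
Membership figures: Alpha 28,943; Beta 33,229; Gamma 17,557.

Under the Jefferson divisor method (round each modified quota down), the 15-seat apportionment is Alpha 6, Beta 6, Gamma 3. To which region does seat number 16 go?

Priority for the next seat is population ÷ (current seats + 1).
Priorities: Alpha 4134.714, Beta 4747.000, Gamma 4389.250.
Highest priority: Beta.

Beta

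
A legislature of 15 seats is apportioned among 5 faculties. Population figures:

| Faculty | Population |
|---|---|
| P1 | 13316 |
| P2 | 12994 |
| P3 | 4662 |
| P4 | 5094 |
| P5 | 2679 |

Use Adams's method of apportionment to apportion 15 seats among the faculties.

P1 5, P2 5, P3 2, P4 2, P5 1

Standard divisor 38745/15 ≈ 2583; standard quotas: P1 5.155, P2 5.031, P3 1.805, P4 1.972, P5 1.037.
Rounding up gives 6, 6, 2, 2, 2 = 18 seats, so the divisor must be adjusted.
With modified divisor 3000: modified quotas P1 4.439, P2 4.331, P3 1.554, P4 1.698, P5 0.893.
Rounding up: P1 5, P2 5, P3 2, P4 2, P5 1 (total 15).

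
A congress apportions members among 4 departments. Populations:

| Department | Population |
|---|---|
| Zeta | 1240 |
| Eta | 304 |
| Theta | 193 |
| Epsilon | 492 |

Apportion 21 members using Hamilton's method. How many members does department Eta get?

Total 2229; standard divisor 2229/21 ≈ 106.143.
Standard quotas: Zeta 11.682, Eta 2.864, Theta 1.818, Epsilon 4.635.
Lower quotas: Zeta 11, Eta 2, Theta 1, Epsilon 4 (sum 18, leaving 3 seats).
Remainders in descending order: Eta 0.864, Theta 0.818, Zeta 0.682, Epsilon 0.635.
The surplus seats go to Eta, Theta, Zeta.
Eta receives 3.

3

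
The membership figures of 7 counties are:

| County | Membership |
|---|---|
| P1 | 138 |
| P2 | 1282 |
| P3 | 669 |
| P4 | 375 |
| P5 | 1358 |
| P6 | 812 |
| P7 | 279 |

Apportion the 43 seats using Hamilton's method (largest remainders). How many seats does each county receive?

P1 1; P2 11; P3 6; P4 3; P5 12; P6 7; P7 3

The standard divisor is 4913/43 ≈ 114.256.
Standard quotas: P1 1.208, P2 11.220, P3 5.855, P4 3.282, P5 11.886, P6 7.107, P7 2.442.
Lower quotas: P1 1, P2 11, P3 5, P4 3, P5 11, P6 7, P7 2 (sum 40, leaving 3 seats).
Remainders in descending order: P5 0.886, P3 0.855, P7 0.442, P4 0.282, P2 0.220, P1 0.208, P6 0.107.
Largest remainders: P5, P3, P7 receive the extra seats.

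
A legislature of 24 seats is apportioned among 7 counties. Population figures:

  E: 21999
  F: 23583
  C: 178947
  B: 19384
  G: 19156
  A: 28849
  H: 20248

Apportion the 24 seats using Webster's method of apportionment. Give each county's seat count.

E=2, F=2, C=14, B=1, G=1, A=2, H=2

Standard divisor 312166/24 ≈ 13006.917; standard quotas: E 1.691, F 1.813, C 13.758, B 1.490, G 1.473, A 2.218, H 1.557.
Rounding to the nearest integer gives E 2, F 2, C 14, B 1, G 1, A 2, H 2 — total 24, matching the house size, so no adjustment is needed.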